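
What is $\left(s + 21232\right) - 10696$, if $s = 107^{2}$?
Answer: $21985$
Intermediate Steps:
$s = 11449$
$\left(s + 21232\right) - 10696 = \left(11449 + 21232\right) - 10696 = 32681 - 10696 = 21985$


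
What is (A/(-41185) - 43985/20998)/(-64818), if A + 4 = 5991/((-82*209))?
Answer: 3880537829767/120083345752628115 ≈ 3.2315e-5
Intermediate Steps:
A = -74543/17138 (A = -4 + 5991/((-82*209)) = -4 + 5991/(-17138) = -4 + 5991*(-1/17138) = -4 - 5991/17138 = -74543/17138 ≈ -4.3496)
(A/(-41185) - 43985/20998)/(-64818) = (-74543/17138/(-41185) - 43985/20998)/(-64818) = (-74543/17138*(-1/41185) - 43985*1/20998)*(-1/64818) = (74543/705828530 - 43985/20998)*(-1/64818) = -7761075659534/3705246868235*(-1/64818) = 3880537829767/120083345752628115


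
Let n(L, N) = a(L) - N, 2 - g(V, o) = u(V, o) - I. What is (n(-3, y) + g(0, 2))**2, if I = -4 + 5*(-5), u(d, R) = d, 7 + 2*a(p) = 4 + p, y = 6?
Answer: 1296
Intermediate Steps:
a(p) = -3/2 + p/2 (a(p) = -7/2 + (4 + p)/2 = -7/2 + (2 + p/2) = -3/2 + p/2)
I = -29 (I = -4 - 25 = -29)
g(V, o) = -27 - V (g(V, o) = 2 - (V - 1*(-29)) = 2 - (V + 29) = 2 - (29 + V) = 2 + (-29 - V) = -27 - V)
n(L, N) = -3/2 + L/2 - N (n(L, N) = (-3/2 + L/2) - N = -3/2 + L/2 - N)
(n(-3, y) + g(0, 2))**2 = ((-3/2 + (1/2)*(-3) - 1*6) + (-27 - 1*0))**2 = ((-3/2 - 3/2 - 6) + (-27 + 0))**2 = (-9 - 27)**2 = (-36)**2 = 1296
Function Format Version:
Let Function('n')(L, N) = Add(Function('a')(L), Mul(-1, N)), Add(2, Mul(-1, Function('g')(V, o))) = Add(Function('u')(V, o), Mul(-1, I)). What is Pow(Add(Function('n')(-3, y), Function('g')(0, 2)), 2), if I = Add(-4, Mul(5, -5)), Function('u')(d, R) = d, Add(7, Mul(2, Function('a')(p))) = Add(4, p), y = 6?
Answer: 1296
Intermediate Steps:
Function('a')(p) = Add(Rational(-3, 2), Mul(Rational(1, 2), p)) (Function('a')(p) = Add(Rational(-7, 2), Mul(Rational(1, 2), Add(4, p))) = Add(Rational(-7, 2), Add(2, Mul(Rational(1, 2), p))) = Add(Rational(-3, 2), Mul(Rational(1, 2), p)))
I = -29 (I = Add(-4, -25) = -29)
Function('g')(V, o) = Add(-27, Mul(-1, V)) (Function('g')(V, o) = Add(2, Mul(-1, Add(V, Mul(-1, -29)))) = Add(2, Mul(-1, Add(V, 29))) = Add(2, Mul(-1, Add(29, V))) = Add(2, Add(-29, Mul(-1, V))) = Add(-27, Mul(-1, V)))
Function('n')(L, N) = Add(Rational(-3, 2), Mul(Rational(1, 2), L), Mul(-1, N)) (Function('n')(L, N) = Add(Add(Rational(-3, 2), Mul(Rational(1, 2), L)), Mul(-1, N)) = Add(Rational(-3, 2), Mul(Rational(1, 2), L), Mul(-1, N)))
Pow(Add(Function('n')(-3, y), Function('g')(0, 2)), 2) = Pow(Add(Add(Rational(-3, 2), Mul(Rational(1, 2), -3), Mul(-1, 6)), Add(-27, Mul(-1, 0))), 2) = Pow(Add(Add(Rational(-3, 2), Rational(-3, 2), -6), Add(-27, 0)), 2) = Pow(Add(-9, -27), 2) = Pow(-36, 2) = 1296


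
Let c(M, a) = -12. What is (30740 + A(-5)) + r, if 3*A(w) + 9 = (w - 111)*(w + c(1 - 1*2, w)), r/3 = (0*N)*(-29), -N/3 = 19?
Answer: 94183/3 ≈ 31394.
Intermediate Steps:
N = -57 (N = -3*19 = -57)
r = 0 (r = 3*((0*(-57))*(-29)) = 3*(0*(-29)) = 3*0 = 0)
A(w) = -3 + (-111 + w)*(-12 + w)/3 (A(w) = -3 + ((w - 111)*(w - 12))/3 = -3 + ((-111 + w)*(-12 + w))/3 = -3 + (-111 + w)*(-12 + w)/3)
(30740 + A(-5)) + r = (30740 + (441 - 41*(-5) + (⅓)*(-5)²)) + 0 = (30740 + (441 + 205 + (⅓)*25)) + 0 = (30740 + (441 + 205 + 25/3)) + 0 = (30740 + 1963/3) + 0 = 94183/3 + 0 = 94183/3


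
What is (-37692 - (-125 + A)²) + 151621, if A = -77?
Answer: 73125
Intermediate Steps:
(-37692 - (-125 + A)²) + 151621 = (-37692 - (-125 - 77)²) + 151621 = (-37692 - 1*(-202)²) + 151621 = (-37692 - 1*40804) + 151621 = (-37692 - 40804) + 151621 = -78496 + 151621 = 73125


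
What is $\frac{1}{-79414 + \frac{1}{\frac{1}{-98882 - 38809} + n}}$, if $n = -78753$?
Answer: $- \frac{10843579324}{861132008573827} \approx -1.2592 \cdot 10^{-5}$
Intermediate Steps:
$\frac{1}{-79414 + \frac{1}{\frac{1}{-98882 - 38809} + n}} = \frac{1}{-79414 + \frac{1}{\frac{1}{-98882 - 38809} - 78753}} = \frac{1}{-79414 + \frac{1}{\frac{1}{-137691} - 78753}} = \frac{1}{-79414 + \frac{1}{- \frac{1}{137691} - 78753}} = \frac{1}{-79414 + \frac{1}{- \frac{10843579324}{137691}}} = \frac{1}{-79414 - \frac{137691}{10843579324}} = \frac{1}{- \frac{861132008573827}{10843579324}} = - \frac{10843579324}{861132008573827}$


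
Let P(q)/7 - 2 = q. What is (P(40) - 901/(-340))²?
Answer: 35200489/400 ≈ 88001.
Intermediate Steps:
P(q) = 14 + 7*q
(P(40) - 901/(-340))² = ((14 + 7*40) - 901/(-340))² = ((14 + 280) - 901*(-1/340))² = (294 + 53/20)² = (5933/20)² = 35200489/400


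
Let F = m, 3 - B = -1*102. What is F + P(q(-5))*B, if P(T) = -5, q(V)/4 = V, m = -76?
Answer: -601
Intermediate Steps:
q(V) = 4*V
B = 105 (B = 3 - (-1)*102 = 3 - 1*(-102) = 3 + 102 = 105)
F = -76
F + P(q(-5))*B = -76 - 5*105 = -76 - 525 = -601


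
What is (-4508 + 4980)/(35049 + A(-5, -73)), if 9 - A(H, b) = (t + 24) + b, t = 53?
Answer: 236/17527 ≈ 0.013465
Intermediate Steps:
A(H, b) = -68 - b (A(H, b) = 9 - ((53 + 24) + b) = 9 - (77 + b) = 9 + (-77 - b) = -68 - b)
(-4508 + 4980)/(35049 + A(-5, -73)) = (-4508 + 4980)/(35049 + (-68 - 1*(-73))) = 472/(35049 + (-68 + 73)) = 472/(35049 + 5) = 472/35054 = 472*(1/35054) = 236/17527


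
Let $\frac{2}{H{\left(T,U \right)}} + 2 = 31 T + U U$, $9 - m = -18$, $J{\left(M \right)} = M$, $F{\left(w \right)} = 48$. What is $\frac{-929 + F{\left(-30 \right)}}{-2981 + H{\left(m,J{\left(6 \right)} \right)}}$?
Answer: $\frac{767351}{2596449} \approx 0.29554$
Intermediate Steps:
$m = 27$ ($m = 9 - -18 = 9 + 18 = 27$)
$H{\left(T,U \right)} = \frac{2}{-2 + U^{2} + 31 T}$ ($H{\left(T,U \right)} = \frac{2}{-2 + \left(31 T + U U\right)} = \frac{2}{-2 + \left(31 T + U^{2}\right)} = \frac{2}{-2 + \left(U^{2} + 31 T\right)} = \frac{2}{-2 + U^{2} + 31 T}$)
$\frac{-929 + F{\left(-30 \right)}}{-2981 + H{\left(m,J{\left(6 \right)} \right)}} = \frac{-929 + 48}{-2981 + \frac{2}{-2 + 6^{2} + 31 \cdot 27}} = - \frac{881}{-2981 + \frac{2}{-2 + 36 + 837}} = - \frac{881}{-2981 + \frac{2}{871}} = - \frac{881}{- \frac{2596449}{871}} = \left(-881\right) \left(- \frac{871}{2596449}\right) = \frac{767351}{2596449}$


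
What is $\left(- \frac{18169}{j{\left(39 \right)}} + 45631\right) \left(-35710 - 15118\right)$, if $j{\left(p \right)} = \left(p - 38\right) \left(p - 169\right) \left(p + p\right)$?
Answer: $- \frac{5879738679863}{2535} \approx -2.3194 \cdot 10^{9}$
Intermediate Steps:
$j{\left(p \right)} = 2 p \left(-169 + p\right) \left(-38 + p\right)$ ($j{\left(p \right)} = \left(-38 + p\right) \left(-169 + p\right) 2 p = \left(-169 + p\right) \left(-38 + p\right) 2 p = 2 p \left(-169 + p\right) \left(-38 + p\right)$)
$\left(- \frac{18169}{j{\left(39 \right)}} + 45631\right) \left(-35710 - 15118\right) = \left(- \frac{18169}{2 \cdot 39 \left(6422 + 39^{2} - 8073\right)} + 45631\right) \left(-35710 - 15118\right) = \left(- \frac{18169}{2 \cdot 39 \left(6422 + 1521 - 8073\right)} + 45631\right) \left(-50828\right) = \left(- \frac{18169}{2 \cdot 39 \left(-130\right)} + 45631\right) \left(-50828\right) = \left(- \frac{18169}{-10140} + 45631\right) \left(-50828\right) = \left(\left(-18169\right) \left(- \frac{1}{10140}\right) + 45631\right) \left(-50828\right) = \left(\frac{18169}{10140} + 45631\right) \left(-50828\right) = \frac{462716509}{10140} \left(-50828\right) = - \frac{5879738679863}{2535}$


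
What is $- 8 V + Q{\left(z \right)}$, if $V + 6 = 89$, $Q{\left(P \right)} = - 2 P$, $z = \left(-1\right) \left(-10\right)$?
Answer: $-684$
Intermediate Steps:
$z = 10$
$V = 83$ ($V = -6 + 89 = 83$)
$- 8 V + Q{\left(z \right)} = \left(-8\right) 83 - 20 = -664 - 20 = -684$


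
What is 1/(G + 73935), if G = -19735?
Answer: 1/54200 ≈ 1.8450e-5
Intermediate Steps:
1/(G + 73935) = 1/(-19735 + 73935) = 1/54200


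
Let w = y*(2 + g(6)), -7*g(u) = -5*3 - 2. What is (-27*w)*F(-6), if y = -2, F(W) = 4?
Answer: 6696/7 ≈ 956.57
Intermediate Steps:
g(u) = 17/7 (g(u) = -(-5*3 - 2)/7 = -(-15 - 2)/7 = -⅐*(-17) = 17/7)
w = -62/7 (w = -2*(2 + 17/7) = -2*31/7 = -62/7 ≈ -8.8571)
(-27*w)*F(-6) = -27*(-62/7)*4 = (1674/7)*4 = 6696/7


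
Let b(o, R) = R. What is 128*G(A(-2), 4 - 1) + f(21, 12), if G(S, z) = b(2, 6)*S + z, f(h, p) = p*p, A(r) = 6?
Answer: 5136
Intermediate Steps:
f(h, p) = p²
G(S, z) = z + 6*S (G(S, z) = 6*S + z = z + 6*S)
128*G(A(-2), 4 - 1) + f(21, 12) = 128*((4 - 1) + 6*6) + 12² = 128*(3 + 36) + 144 = 128*39 + 144 = 4992 + 144 = 5136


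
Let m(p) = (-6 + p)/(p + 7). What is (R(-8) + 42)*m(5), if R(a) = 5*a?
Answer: -⅙ ≈ -0.16667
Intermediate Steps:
m(p) = (-6 + p)/(7 + p)
(R(-8) + 42)*m(5) = (5*(-8) + 42)*((-6 + 5)/(7 + 5)) = (-40 + 42)*(-1/12) = 2*((1/12)*(-1)) = 2*(-1/12) = -⅙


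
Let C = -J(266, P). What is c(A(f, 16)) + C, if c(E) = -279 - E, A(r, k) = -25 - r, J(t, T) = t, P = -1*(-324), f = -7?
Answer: -527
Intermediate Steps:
P = 324
C = -266 (C = -1*266 = -266)
c(A(f, 16)) + C = (-279 - (-25 - 1*(-7))) - 266 = (-279 - (-25 + 7)) - 266 = (-279 - 1*(-18)) - 266 = (-279 + 18) - 266 = -261 - 266 = -527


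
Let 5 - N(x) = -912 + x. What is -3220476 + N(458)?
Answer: -3220017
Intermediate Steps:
N(x) = 917 - x (N(x) = 5 - (-912 + x) = 5 + (912 - x) = 917 - x)
-3220476 + N(458) = -3220476 + (917 - 1*458) = -3220476 + (917 - 458) = -3220476 + 459 = -3220017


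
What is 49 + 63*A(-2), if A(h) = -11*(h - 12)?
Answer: 9751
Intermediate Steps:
A(h) = 132 - 11*h (A(h) = -11*(-12 + h) = 132 - 11*h)
49 + 63*A(-2) = 49 + 63*(132 - 11*(-2)) = 49 + 63*(132 + 22) = 49 + 63*154 = 49 + 9702 = 9751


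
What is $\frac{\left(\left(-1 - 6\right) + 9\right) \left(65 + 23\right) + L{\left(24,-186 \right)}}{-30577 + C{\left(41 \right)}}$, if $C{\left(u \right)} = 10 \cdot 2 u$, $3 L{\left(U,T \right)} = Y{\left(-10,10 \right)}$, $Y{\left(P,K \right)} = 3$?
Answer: $- \frac{59}{9919} \approx -0.0059482$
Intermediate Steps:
$L{\left(U,T \right)} = 1$ ($L{\left(U,T \right)} = \frac{1}{3} \cdot 3 = 1$)
$C{\left(u \right)} = 20 u$
$\frac{\left(\left(-1 - 6\right) + 9\right) \left(65 + 23\right) + L{\left(24,-186 \right)}}{-30577 + C{\left(41 \right)}} = \frac{\left(\left(-1 - 6\right) + 9\right) \left(65 + 23\right) + 1}{-30577 + 20 \cdot 41} = \frac{\left(-7 + 9\right) 88 + 1}{-30577 + 820} = \frac{2 \cdot 88 + 1}{-29757} = \left(176 + 1\right) \left(- \frac{1}{29757}\right) = 177 \left(- \frac{1}{29757}\right) = - \frac{59}{9919}$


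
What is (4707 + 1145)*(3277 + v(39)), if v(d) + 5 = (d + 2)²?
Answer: 28984956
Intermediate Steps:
v(d) = -5 + (2 + d)² (v(d) = -5 + (d + 2)² = -5 + (2 + d)²)
(4707 + 1145)*(3277 + v(39)) = (4707 + 1145)*(3277 + (-5 + (2 + 39)²)) = 5852*(3277 + (-5 + 41²)) = 5852*(3277 + (-5 + 1681)) = 5852*(3277 + 1676) = 5852*4953 = 28984956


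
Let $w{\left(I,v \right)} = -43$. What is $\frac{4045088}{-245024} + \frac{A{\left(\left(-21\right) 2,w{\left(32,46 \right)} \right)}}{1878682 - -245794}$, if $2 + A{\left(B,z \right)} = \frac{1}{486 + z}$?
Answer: $- \frac{118968935577457}{7206330940276} \approx -16.509$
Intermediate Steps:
$A{\left(B,z \right)} = -2 + \frac{1}{486 + z}$
$\frac{4045088}{-245024} + \frac{A{\left(\left(-21\right) 2,w{\left(32,46 \right)} \right)}}{1878682 - -245794} = \frac{4045088}{-245024} + \frac{\frac{1}{486 - 43} \left(-971 - -86\right)}{1878682 - -245794} = 4045088 \left(- \frac{1}{245024}\right) + \frac{\frac{1}{443} \left(-971 + 86\right)}{1878682 + 245794} = - \frac{126409}{7657} + \frac{\frac{1}{443} \left(-885\right)}{2124476} = - \frac{126409}{7657} - \frac{885}{941142868} = - \frac{118968935577457}{7206330940276}$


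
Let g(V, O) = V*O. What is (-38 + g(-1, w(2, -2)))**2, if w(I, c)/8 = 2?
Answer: 2916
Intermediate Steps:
w(I, c) = 16 (w(I, c) = 8*2 = 16)
g(V, O) = O*V
(-38 + g(-1, w(2, -2)))**2 = (-38 + 16*(-1))**2 = (-38 - 16)**2 = (-54)**2 = 2916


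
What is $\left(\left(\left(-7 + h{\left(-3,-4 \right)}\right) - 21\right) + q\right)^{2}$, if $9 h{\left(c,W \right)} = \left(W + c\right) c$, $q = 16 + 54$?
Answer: $\frac{17689}{9} \approx 1965.4$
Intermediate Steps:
$q = 70$
$h{\left(c,W \right)} = \frac{c \left(W + c\right)}{9}$ ($h{\left(c,W \right)} = \frac{\left(W + c\right) c}{9} = \frac{c \left(W + c\right)}{9}$)
$\left(\left(\left(-7 + h{\left(-3,-4 \right)}\right) - 21\right) + q\right)^{2} = \left(\left(\left(-7 + \frac{1}{9} \left(-3\right) \left(-4 - 3\right)\right) - 21\right) + 70\right)^{2} = \left(\left(\left(-7 + \frac{1}{9} \left(-3\right) \left(-7\right)\right) - 21\right) + 70\right)^{2} = \left(\left(\left(-7 + \frac{7}{3}\right) - 21\right) + 70\right)^{2} = \left(\left(- \frac{14}{3} - 21\right) + 70\right)^{2} = \left(- \frac{77}{3} + 70\right)^{2} = \left(\frac{133}{3}\right)^{2} = \frac{17689}{9}$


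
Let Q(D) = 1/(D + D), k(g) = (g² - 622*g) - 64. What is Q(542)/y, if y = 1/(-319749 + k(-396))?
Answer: 83315/1084 ≈ 76.859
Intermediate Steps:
k(g) = -64 + g² - 622*g
Q(D) = 1/(2*D)
y = 1/83315 (y = 1/(-319749 + (-64 + (-396)² - 622*(-396))) = 1/(-319749 + (-64 + 156816 + 246312)) = 1/(-319749 + 403064) = 1/83315 ≈ 1.2003e-5)
Q(542)/y = ((½)/542)/(1/83315) = ((½)*(1/542))*83315 = (1/1084)*83315 = 83315/1084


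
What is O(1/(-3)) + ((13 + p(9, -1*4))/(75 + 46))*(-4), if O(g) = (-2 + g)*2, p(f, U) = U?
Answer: -1802/363 ≈ -4.9642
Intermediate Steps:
O(g) = -4 + 2*g
O(1/(-3)) + ((13 + p(9, -1*4))/(75 + 46))*(-4) = (-4 + 2/(-3)) + ((13 - 1*4)/(75 + 46))*(-4) = (-4 + 2*(-1/3)) + ((13 - 4)/121)*(-4) = (-4 - 2/3) + (9*(1/121))*(-4) = -14/3 + (9/121)*(-4) = -14/3 - 36/121 = -1802/363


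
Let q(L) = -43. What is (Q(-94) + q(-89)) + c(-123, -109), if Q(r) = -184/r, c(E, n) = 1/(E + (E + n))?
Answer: -684842/16685 ≈ -41.045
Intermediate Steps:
c(E, n) = 1/(n + 2*E)
(Q(-94) + q(-89)) + c(-123, -109) = (-184/(-94) - 43) + 1/(-109 + 2*(-123)) = (-184*(-1/94) - 43) + 1/(-109 - 246) = (92/47 - 43) + 1/(-355) = -1929/47 - 1/355 = -684842/16685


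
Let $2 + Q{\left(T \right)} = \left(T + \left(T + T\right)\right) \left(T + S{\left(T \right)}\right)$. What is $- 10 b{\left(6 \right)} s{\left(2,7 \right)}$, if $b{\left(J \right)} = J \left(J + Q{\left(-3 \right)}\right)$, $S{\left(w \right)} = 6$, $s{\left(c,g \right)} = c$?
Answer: $2760$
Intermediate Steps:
$Q{\left(T \right)} = -2 + 3 T \left(6 + T\right)$ ($Q{\left(T \right)} = -2 + \left(T + \left(T + T\right)\right) \left(T + 6\right) = -2 + \left(T + 2 T\right) \left(6 + T\right) = -2 + 3 T \left(6 + T\right)$)
$b{\left(J \right)} = J \left(-29 + J\right)$ ($b{\left(J \right)} = J \left(J + \left(-2 + 3 \left(-3\right)^{2} + 18 \left(-3\right)\right)\right) = J \left(J - 29\right) = J \left(-29 + J\right)$)
$- 10 b{\left(6 \right)} s{\left(2,7 \right)} = - 10 \cdot 6 \left(-29 + 6\right) 2 = - 10 \cdot 6 \left(-23\right) 2 = \left(-10\right) \left(-138\right) 2 = 1380 \cdot 2 = 2760$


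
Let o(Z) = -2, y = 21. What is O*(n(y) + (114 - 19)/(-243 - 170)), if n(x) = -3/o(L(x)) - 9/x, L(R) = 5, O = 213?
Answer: 148035/826 ≈ 179.22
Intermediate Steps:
n(x) = 3/2 - 9/x (n(x) = -3/(-2) - 9/x = -3*(-½) - 9/x = 3/2 - 9/x)
O*(n(y) + (114 - 19)/(-243 - 170)) = 213*((3/2 - 9/21) + (114 - 19)/(-243 - 170)) = 213*((3/2 - 9*1/21) + 95/(-413)) = 213*((3/2 - 3/7) + 95*(-1/413)) = 213*(15/14 - 95/413) = 213*(695/826) = 148035/826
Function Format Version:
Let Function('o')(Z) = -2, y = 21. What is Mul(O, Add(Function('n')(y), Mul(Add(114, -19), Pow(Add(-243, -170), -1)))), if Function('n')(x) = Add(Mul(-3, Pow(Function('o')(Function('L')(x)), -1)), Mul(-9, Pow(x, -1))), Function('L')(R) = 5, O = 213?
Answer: Rational(148035, 826) ≈ 179.22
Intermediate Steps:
Function('n')(x) = Add(Rational(3, 2), Mul(-9, Pow(x, -1))) (Function('n')(x) = Add(Mul(-3, Pow(-2, -1)), Mul(-9, Pow(x, -1))) = Add(Mul(-3, Rational(-1, 2)), Mul(-9, Pow(x, -1))) = Add(Rational(3, 2), Mul(-9, Pow(x, -1))))
Mul(O, Add(Function('n')(y), Mul(Add(114, -19), Pow(Add(-243, -170), -1)))) = Mul(213, Add(Add(Rational(3, 2), Mul(-9, Pow(21, -1))), Mul(Add(114, -19), Pow(Add(-243, -170), -1)))) = Mul(213, Add(Add(Rational(3, 2), Mul(-9, Rational(1, 21))), Mul(95, Pow(-413, -1)))) = Mul(213, Add(Add(Rational(3, 2), Rational(-3, 7)), Mul(95, Rational(-1, 413)))) = Mul(213, Add(Rational(15, 14), Rational(-95, 413))) = Mul(213, Rational(695, 826)) = Rational(148035, 826)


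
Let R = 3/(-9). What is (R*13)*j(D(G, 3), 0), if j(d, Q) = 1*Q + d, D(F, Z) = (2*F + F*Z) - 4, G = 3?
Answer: -143/3 ≈ -47.667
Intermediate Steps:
D(F, Z) = -4 + 2*F + F*Z
j(d, Q) = Q + d
R = -⅓ (R = 3*(-⅑) = -⅓ ≈ -0.33333)
(R*13)*j(D(G, 3), 0) = (-⅓*13)*(0 + (-4 + 2*3 + 3*3)) = -13*(0 + (-4 + 6 + 9))/3 = -13*(0 + 11)/3 = -13/3*11 = -143/3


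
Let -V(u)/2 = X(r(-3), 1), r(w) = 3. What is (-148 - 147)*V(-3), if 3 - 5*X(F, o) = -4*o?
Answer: 826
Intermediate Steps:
X(F, o) = 3/5 + 4*o/5 (X(F, o) = 3/5 - (-4)*o/5 = 3/5 + 4*o/5)
V(u) = -14/5 (V(u) = -2*(3/5 + (4/5)*1) = -2*(3/5 + 4/5) = -2*7/5 = -14/5)
(-148 - 147)*V(-3) = (-148 - 147)*(-14/5) = -295*(-14/5) = 826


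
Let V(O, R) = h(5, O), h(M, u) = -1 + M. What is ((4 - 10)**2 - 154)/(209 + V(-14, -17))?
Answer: -118/213 ≈ -0.55399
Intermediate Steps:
V(O, R) = 4 (V(O, R) = -1 + 5 = 4)
((4 - 10)**2 - 154)/(209 + V(-14, -17)) = ((4 - 10)**2 - 154)/(209 + 4) = ((-6)**2 - 154)/213 = (36 - 154)*(1/213) = -118*1/213 = -118/213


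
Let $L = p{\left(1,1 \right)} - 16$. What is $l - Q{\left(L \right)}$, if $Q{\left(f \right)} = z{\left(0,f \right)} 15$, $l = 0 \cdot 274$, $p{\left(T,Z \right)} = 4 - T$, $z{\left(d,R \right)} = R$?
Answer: $195$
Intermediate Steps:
$l = 0$
$L = -13$ ($L = \left(4 - 1\right) - 16 = 3 - 16 = -13$)
$Q{\left(f \right)} = 15 f$ ($Q{\left(f \right)} = f 15 = 15 f$)
$l - Q{\left(L \right)} = 0 - 15 \left(-13\right) = 0 - -195 = 0 + 195 = 195$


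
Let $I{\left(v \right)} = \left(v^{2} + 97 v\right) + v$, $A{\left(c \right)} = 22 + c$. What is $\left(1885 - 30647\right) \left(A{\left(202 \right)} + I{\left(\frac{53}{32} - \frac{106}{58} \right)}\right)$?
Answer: $- \frac{2566582836781}{430592} \approx -5.9606 \cdot 10^{6}$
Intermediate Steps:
$I{\left(v \right)} = v^{2} + 98 v$
$\left(1885 - 30647\right) \left(A{\left(202 \right)} + I{\left(\frac{53}{32} - \frac{106}{58} \right)}\right) = \left(1885 - 30647\right) \left(\left(22 + 202\right) + \left(\frac{53}{32} - \frac{106}{58}\right) \left(98 + \left(\frac{53}{32} - \frac{106}{58}\right)\right)\right) = - 28762 \left(224 + \left(53 \cdot \frac{1}{32} - \frac{53}{29}\right) \left(98 + \left(53 \cdot \frac{1}{32} - \frac{53}{29}\right)\right)\right) = - 28762 \left(224 + \left(\frac{53}{32} - \frac{53}{29}\right) \left(98 + \left(\frac{53}{32} - \frac{53}{29}\right)\right)\right) = - 28762 \left(224 - \frac{159 \left(98 - \frac{159}{928}\right)}{928}\right) = - 28762 \left(224 - \frac{14434815}{861184}\right) = \left(-28762\right) \frac{178470401}{861184} = - \frac{2566582836781}{430592}$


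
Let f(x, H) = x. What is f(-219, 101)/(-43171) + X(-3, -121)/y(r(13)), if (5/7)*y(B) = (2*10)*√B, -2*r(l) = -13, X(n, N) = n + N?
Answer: 219/43171 - 31*√26/91 ≈ -1.7320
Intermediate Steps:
X(n, N) = N + n
r(l) = 13/2 (r(l) = -½*(-13) = 13/2)
y(B) = 28*√B (y(B) = 7*((2*10)*√B)/5 = 7*(20*√B)/5 = 28*√B)
f(-219, 101)/(-43171) + X(-3, -121)/y(r(13)) = -219/(-43171) + (-121 - 3)/((28*√(13/2))) = -219*(-1/43171) - 124*√26/364 = 219/43171 - 124*√26/364 = 219/43171 - 31*√26/91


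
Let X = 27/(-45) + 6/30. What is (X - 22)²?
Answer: 12544/25 ≈ 501.76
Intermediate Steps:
X = -⅖ (X = 27*(-1/45) + 6*(1/30) = -⅗ + ⅕ = -⅖ ≈ -0.40000)
(X - 22)² = (-⅖ - 22)² = (-112/5)² = 12544/25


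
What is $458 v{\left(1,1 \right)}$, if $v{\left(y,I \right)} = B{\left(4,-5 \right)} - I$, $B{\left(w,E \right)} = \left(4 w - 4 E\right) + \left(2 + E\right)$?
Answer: $14656$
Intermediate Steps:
$B{\left(w,E \right)} = 2 - 3 E + 4 w$ ($B{\left(w,E \right)} = \left(- 4 E + 4 w\right) + \left(2 + E\right) = 2 - 3 E + 4 w$)
$v{\left(y,I \right)} = 33 - I$ ($v{\left(y,I \right)} = \left(2 - -15 + 4 \cdot 4\right) - I = \left(2 + 15 + 16\right) - I = 33 - I$)
$458 v{\left(1,1 \right)} = 458 \left(33 - 1\right) = 458 \cdot 32 = 14656$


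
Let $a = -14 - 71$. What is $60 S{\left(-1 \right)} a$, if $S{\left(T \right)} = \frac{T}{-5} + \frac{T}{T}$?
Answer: $-6120$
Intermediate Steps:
$a = -85$ ($a = -14 - 71 = -85$)
$S{\left(T \right)} = 1 - \frac{T}{5}$ ($S{\left(T \right)} = T \left(- \frac{1}{5}\right) + 1 = - \frac{T}{5} + 1 = 1 - \frac{T}{5}$)
$60 S{\left(-1 \right)} a = 60 \left(1 - - \frac{1}{5}\right) \left(-85\right) = 60 \left(1 + \frac{1}{5}\right) \left(-85\right) = 60 \cdot \frac{6}{5} \left(-85\right) = 72 \left(-85\right) = -6120$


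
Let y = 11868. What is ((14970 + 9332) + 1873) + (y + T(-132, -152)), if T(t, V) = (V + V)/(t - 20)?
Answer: 38045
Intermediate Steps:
T(t, V) = 2*V/(-20 + t) (T(t, V) = (2*V)/(-20 + t) = 2*V/(-20 + t))
((14970 + 9332) + 1873) + (y + T(-132, -152)) = ((14970 + 9332) + 1873) + (11868 + 2*(-152)/(-20 - 132)) = (24302 + 1873) + (11868 + 2*(-152)/(-152)) = 26175 + (11868 + 2*(-152)*(-1/152)) = 26175 + (11868 + 2) = 26175 + 11870 = 38045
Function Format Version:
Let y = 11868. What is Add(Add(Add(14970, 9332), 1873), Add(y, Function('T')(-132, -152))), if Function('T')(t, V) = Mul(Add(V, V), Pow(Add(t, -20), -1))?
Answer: 38045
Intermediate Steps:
Function('T')(t, V) = Mul(2, V, Pow(Add(-20, t), -1)) (Function('T')(t, V) = Mul(Mul(2, V), Pow(Add(-20, t), -1)) = Mul(2, V, Pow(Add(-20, t), -1)))
Add(Add(Add(14970, 9332), 1873), Add(y, Function('T')(-132, -152))) = Add(Add(Add(14970, 9332), 1873), Add(11868, Mul(2, -152, Pow(Add(-20, -132), -1)))) = Add(Add(24302, 1873), Add(11868, Mul(2, -152, Pow(-152, -1)))) = Add(26175, Add(11868, Mul(2, -152, Rational(-1, 152)))) = Add(26175, Add(11868, 2)) = Add(26175, 11870) = 38045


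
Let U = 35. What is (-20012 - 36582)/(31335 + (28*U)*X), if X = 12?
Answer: -56594/43095 ≈ -1.3132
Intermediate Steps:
(-20012 - 36582)/(31335 + (28*U)*X) = (-20012 - 36582)/(31335 + (28*35)*12) = -56594/(31335 + 980*12) = -56594/(31335 + 11760) = -56594/43095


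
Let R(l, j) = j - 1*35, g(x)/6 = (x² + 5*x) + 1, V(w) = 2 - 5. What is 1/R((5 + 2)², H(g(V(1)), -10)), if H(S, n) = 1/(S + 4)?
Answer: -26/911 ≈ -0.028540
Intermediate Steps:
V(w) = -3
g(x) = 6 + 6*x² + 30*x (g(x) = 6*((x² + 5*x) + 1) = 6*(1 + x² + 5*x) = 6 + 6*x² + 30*x)
H(S, n) = 1/(4 + S)
R(l, j) = -35 + j (R(l, j) = j - 35 = -35 + j)
1/R((5 + 2)², H(g(V(1)), -10)) = 1/(-35 + 1/(4 + (6 + 6*(-3)² + 30*(-3)))) = 1/(-35 + 1/(4 + (6 + 6*9 - 90))) = 1/(-35 + 1/(4 + (6 + 54 - 90))) = 1/(-35 + 1/(4 - 30)) = 1/(-35 + 1/(-26)) = 1/(-35 - 1/26) = 1/(-911/26) = -26/911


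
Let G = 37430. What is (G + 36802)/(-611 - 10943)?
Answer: -37116/5777 ≈ -6.4248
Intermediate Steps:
(G + 36802)/(-611 - 10943) = (37430 + 36802)/(-611 - 10943) = 74232/(-11554) = 74232*(-1/11554) = -37116/5777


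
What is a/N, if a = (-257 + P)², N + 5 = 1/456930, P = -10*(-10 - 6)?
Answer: -4299254370/2284649 ≈ -1881.8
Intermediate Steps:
P = 160 (P = -10*(-16) = 160)
N = -2284649/456930 (N = -5 + 1/456930 = -2284649/456930 ≈ -5.0000)
a = 9409 (a = (-257 + 160)² = (-97)² = 9409)
a/N = 9409/(-2284649/456930) = 9409*(-456930/2284649) = -4299254370/2284649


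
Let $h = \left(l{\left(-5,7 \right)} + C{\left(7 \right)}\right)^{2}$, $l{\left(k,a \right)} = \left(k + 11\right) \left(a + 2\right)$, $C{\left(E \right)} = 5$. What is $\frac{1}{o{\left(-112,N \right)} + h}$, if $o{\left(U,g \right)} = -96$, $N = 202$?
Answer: $\frac{1}{3385} \approx 0.00029542$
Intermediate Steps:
$l{\left(k,a \right)} = \left(2 + a\right) \left(11 + k\right)$ ($l{\left(k,a \right)} = \left(11 + k\right) \left(2 + a\right) = \left(2 + a\right) \left(11 + k\right)$)
$h = 3481$ ($h = \left(\left(22 + 2 \left(-5\right) + 11 \cdot 7 + 7 \left(-5\right)\right) + 5\right)^{2} = \left(\left(22 - 10 + 77 - 35\right) + 5\right)^{2} = \left(54 + 5\right)^{2} = 59^{2} = 3481$)
$\frac{1}{o{\left(-112,N \right)} + h} = \frac{1}{-96 + 3481} = \frac{1}{3385}$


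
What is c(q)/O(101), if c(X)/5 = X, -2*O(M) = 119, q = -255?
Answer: 150/7 ≈ 21.429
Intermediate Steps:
O(M) = -119/2 (O(M) = -1/2*119 = -119/2)
c(X) = 5*X
c(q)/O(101) = (5*(-255))/(-119/2) = -1275*(-2/119) = 150/7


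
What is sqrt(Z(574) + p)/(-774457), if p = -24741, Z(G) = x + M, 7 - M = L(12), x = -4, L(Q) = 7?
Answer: -7*I*sqrt(505)/774457 ≈ -0.00020312*I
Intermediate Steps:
M = 0 (M = 7 - 1*7 = 7 - 7 = 0)
Z(G) = -4 (Z(G) = -4 + 0 = -4)
sqrt(Z(574) + p)/(-774457) = sqrt(-4 - 24741)/(-774457) = sqrt(-24745)*(-1/774457) = (7*I*sqrt(505))*(-1/774457) = -7*I*sqrt(505)/774457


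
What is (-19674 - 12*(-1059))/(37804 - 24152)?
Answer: -3483/6826 ≈ -0.51025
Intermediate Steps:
(-19674 - 12*(-1059))/(37804 - 24152) = (-19674 + 12708)/13652 = -6966*1/13652 = -3483/6826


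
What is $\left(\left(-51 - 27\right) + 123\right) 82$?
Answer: $3690$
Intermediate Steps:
$\left(\left(-51 - 27\right) + 123\right) 82 = \left(-78 + 123\right) 82 = 45 \cdot 82 = 3690$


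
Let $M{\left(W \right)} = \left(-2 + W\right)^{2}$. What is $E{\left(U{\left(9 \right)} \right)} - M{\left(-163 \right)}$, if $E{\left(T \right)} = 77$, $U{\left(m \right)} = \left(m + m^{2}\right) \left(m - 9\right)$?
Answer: $-27148$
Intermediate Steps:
$U{\left(m \right)} = \left(-9 + m\right) \left(m + m^{2}\right)$ ($U{\left(m \right)} = \left(m + m^{2}\right) \left(-9 + m\right) = \left(-9 + m\right) \left(m + m^{2}\right)$)
$E{\left(U{\left(9 \right)} \right)} - M{\left(-163 \right)} = 77 - \left(-2 - 163\right)^{2} = 77 - \left(-165\right)^{2} = 77 - 27225 = -27148$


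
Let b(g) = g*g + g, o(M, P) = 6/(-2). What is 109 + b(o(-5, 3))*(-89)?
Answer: -425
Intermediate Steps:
o(M, P) = -3 (o(M, P) = 6*(-½) = -3)
b(g) = g + g² (b(g) = g² + g = g + g²)
109 + b(o(-5, 3))*(-89) = 109 - 3*(1 - 3)*(-89) = 109 - 3*(-2)*(-89) = 109 + 6*(-89) = 109 - 534 = -425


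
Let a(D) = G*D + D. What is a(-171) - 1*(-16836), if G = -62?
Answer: 27267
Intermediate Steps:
a(D) = -61*D (a(D) = -62*D + D = -61*D)
a(-171) - 1*(-16836) = -61*(-171) - 1*(-16836) = 10431 + 16836 = 27267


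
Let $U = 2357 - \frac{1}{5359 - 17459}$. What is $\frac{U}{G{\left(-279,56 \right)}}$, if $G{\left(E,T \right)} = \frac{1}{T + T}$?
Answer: $\frac{798551628}{3025} \approx 2.6398 \cdot 10^{5}$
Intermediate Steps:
$G{\left(E,T \right)} = \frac{1}{2 T}$
$U = \frac{28519701}{12100}$ ($U = 2357 - \frac{1}{-12100} = 2357 - - \frac{1}{12100} = 2357 + \frac{1}{12100} = \frac{28519701}{12100} \approx 2357.0$)
$\frac{U}{G{\left(-279,56 \right)}} = \frac{28519701}{12100 \frac{1}{2 \cdot 56}} = \frac{28519701}{12100 \cdot \frac{1}{2} \cdot \frac{1}{56}} = \frac{28519701 \frac{1}{\frac{1}{112}}}{12100} = \frac{28519701}{12100} \cdot 112 = \frac{798551628}{3025}$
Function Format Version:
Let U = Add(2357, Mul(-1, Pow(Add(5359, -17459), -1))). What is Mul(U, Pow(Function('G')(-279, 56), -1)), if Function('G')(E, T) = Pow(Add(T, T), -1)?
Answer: Rational(798551628, 3025) ≈ 2.6398e+5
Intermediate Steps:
Function('G')(E, T) = Mul(Rational(1, 2), Pow(T, -1)) (Function('G')(E, T) = Pow(Mul(2, T), -1) = Mul(Rational(1, 2), Pow(T, -1)))
U = Rational(28519701, 12100) (U = Add(2357, Mul(-1, Pow(-12100, -1))) = Add(2357, Mul(-1, Rational(-1, 12100))) = Add(2357, Rational(1, 12100)) = Rational(28519701, 12100) ≈ 2357.0)
Mul(U, Pow(Function('G')(-279, 56), -1)) = Mul(Rational(28519701, 12100), Pow(Mul(Rational(1, 2), Pow(56, -1)), -1)) = Mul(Rational(28519701, 12100), Pow(Mul(Rational(1, 2), Rational(1, 56)), -1)) = Mul(Rational(28519701, 12100), Pow(Rational(1, 112), -1)) = Mul(Rational(28519701, 12100), 112) = Rational(798551628, 3025)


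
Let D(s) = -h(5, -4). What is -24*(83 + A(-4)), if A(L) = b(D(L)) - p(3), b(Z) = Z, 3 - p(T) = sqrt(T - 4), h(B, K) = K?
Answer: -2016 - 24*I ≈ -2016.0 - 24.0*I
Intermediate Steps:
p(T) = 3 - sqrt(-4 + T) (p(T) = 3 - sqrt(T - 4) = 3 - sqrt(-4 + T))
D(s) = 4 (D(s) = -1*(-4) = 4)
A(L) = 1 + I (A(L) = 4 - (3 - sqrt(-4 + 3)) = 4 - (3 - sqrt(-1)) = 4 - (3 - I) = 4 + (-3 + I) = 1 + I)
-24*(83 + A(-4)) = -24*(83 + (1 + I)) = -24*(84 + I) = -2016 - 24*I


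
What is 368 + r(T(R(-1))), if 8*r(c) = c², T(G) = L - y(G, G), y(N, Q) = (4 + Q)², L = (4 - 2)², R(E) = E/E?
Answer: 3385/8 ≈ 423.13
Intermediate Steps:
R(E) = 1
L = 4 (L = 2² = 4)
T(G) = 4 - (4 + G)²
r(c) = c²/8
368 + r(T(R(-1))) = 368 + (4 - (4 + 1)²)²/8 = 368 + (4 - 1*5²)²/8 = 368 + (4 - 1*25)²/8 = 368 + (4 - 25)²/8 = 368 + (⅛)*(-21)² = 368 + (⅛)*441 = 368 + 441/8 = 3385/8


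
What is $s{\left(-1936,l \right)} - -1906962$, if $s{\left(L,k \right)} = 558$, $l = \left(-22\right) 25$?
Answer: $1907520$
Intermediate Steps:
$l = -550$
$s{\left(-1936,l \right)} - -1906962 = 558 - -1906962 = 558 + 1906962 = 1907520$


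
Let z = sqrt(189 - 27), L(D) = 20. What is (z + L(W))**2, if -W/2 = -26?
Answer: 562 + 360*sqrt(2) ≈ 1071.1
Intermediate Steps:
W = 52 (W = -2*(-26) = 52)
z = 9*sqrt(2) (z = sqrt(162) = 9*sqrt(2) ≈ 12.728)
(z + L(W))**2 = (9*sqrt(2) + 20)**2 = (20 + 9*sqrt(2))**2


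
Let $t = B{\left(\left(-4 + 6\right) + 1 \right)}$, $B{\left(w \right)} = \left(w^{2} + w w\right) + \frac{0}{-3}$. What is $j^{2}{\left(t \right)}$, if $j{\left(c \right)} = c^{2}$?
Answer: $104976$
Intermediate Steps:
$B{\left(w \right)} = 2 w^{2}$ ($B{\left(w \right)} = \left(w^{2} + w^{2}\right) + 0 \left(- \frac{1}{3}\right) = 2 w^{2} + 0 = 2 w^{2}$)
$t = 18$ ($t = 2 \left(\left(-4 + 6\right) + 1\right)^{2} = 2 \left(2 + 1\right)^{2} = 2 \cdot 3^{2} = 2 \cdot 9 = 18$)
$j^{2}{\left(t \right)} = \left(18^{2}\right)^{2} = 324^{2} = 104976$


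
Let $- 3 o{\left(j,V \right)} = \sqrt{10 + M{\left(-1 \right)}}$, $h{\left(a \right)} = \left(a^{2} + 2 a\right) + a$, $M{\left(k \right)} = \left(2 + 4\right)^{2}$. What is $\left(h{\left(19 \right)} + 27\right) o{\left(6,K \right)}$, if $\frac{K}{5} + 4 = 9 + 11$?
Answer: $- \frac{445 \sqrt{46}}{3} \approx -1006.0$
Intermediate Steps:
$M{\left(k \right)} = 36$ ($M{\left(k \right)} = 6^{2} = 36$)
$K = 80$ ($K = -20 + 5 \left(9 + 11\right) = -20 + 5 \cdot 20 = -20 + 100 = 80$)
$h{\left(a \right)} = a^{2} + 3 a$
$o{\left(j,V \right)} = - \frac{\sqrt{46}}{3}$ ($o{\left(j,V \right)} = - \frac{\sqrt{10 + 36}}{3} = - \frac{\sqrt{46}}{3}$)
$\left(h{\left(19 \right)} + 27\right) o{\left(6,K \right)} = \left(19 \left(3 + 19\right) + 27\right) \left(- \frac{\sqrt{46}}{3}\right) = \left(19 \cdot 22 + 27\right) \left(- \frac{\sqrt{46}}{3}\right) = \left(418 + 27\right) \left(- \frac{\sqrt{46}}{3}\right) = 445 \left(- \frac{\sqrt{46}}{3}\right) = - \frac{445 \sqrt{46}}{3}$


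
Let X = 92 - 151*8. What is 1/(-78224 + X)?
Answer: -1/79340 ≈ -1.2604e-5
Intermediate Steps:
X = -1116 (X = 92 - 1208 = -1116)
1/(-78224 + X) = 1/(-78224 - 1116) = 1/(-79340) = -1/79340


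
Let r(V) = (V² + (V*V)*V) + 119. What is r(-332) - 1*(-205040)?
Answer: -36278985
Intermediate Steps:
r(V) = 119 + V² + V³ (r(V) = (V² + V²*V) + 119 = (V² + V³) + 119 = 119 + V² + V³)
r(-332) - 1*(-205040) = (119 + (-332)² + (-332)³) - 1*(-205040) = (119 + 110224 - 36594368) + 205040 = -36484025 + 205040 = -36278985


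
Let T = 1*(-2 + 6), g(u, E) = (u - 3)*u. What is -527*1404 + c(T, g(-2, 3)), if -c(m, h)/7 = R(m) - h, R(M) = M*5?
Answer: -739978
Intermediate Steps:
R(M) = 5*M
g(u, E) = u*(-3 + u) (g(u, E) = (-3 + u)*u = u*(-3 + u))
T = 4 (T = 1*4 = 4)
c(m, h) = -35*m + 7*h (c(m, h) = -7*(5*m - h) = -7*(-h + 5*m) = -35*m + 7*h)
-527*1404 + c(T, g(-2, 3)) = -527*1404 + (-35*4 + 7*(-2*(-3 - 2))) = -739908 + (-140 + 7*(-2*(-5))) = -739908 + (-140 + 7*10) = -739908 + (-140 + 70) = -739908 - 70 = -739978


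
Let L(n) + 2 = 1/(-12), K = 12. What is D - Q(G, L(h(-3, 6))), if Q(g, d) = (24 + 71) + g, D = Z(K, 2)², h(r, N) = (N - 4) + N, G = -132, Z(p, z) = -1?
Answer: 38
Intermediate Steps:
h(r, N) = -4 + 2*N (h(r, N) = (-4 + N) + N = -4 + 2*N)
L(n) = -25/12 (L(n) = -2 + 1/(-12) = -2 - 1/12 = -25/12)
D = 1 (D = (-1)² = 1)
Q(g, d) = 95 + g
D - Q(G, L(h(-3, 6))) = 1 - (95 - 132) = 1 - 1*(-37) = 1 + 37 = 38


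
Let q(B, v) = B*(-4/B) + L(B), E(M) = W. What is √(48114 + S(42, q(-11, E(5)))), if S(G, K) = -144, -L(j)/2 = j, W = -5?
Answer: 3*√5330 ≈ 219.02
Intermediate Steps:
L(j) = -2*j
E(M) = -5
q(B, v) = -4 - 2*B (q(B, v) = B*(-4/B) - 2*B = -4 - 2*B)
√(48114 + S(42, q(-11, E(5)))) = √(48114 - 144) = √47970 = 3*√5330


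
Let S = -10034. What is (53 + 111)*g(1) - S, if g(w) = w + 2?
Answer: 10526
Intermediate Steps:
g(w) = 2 + w
(53 + 111)*g(1) - S = (53 + 111)*(2 + 1) - 1*(-10034) = 164*3 + 10034 = 492 + 10034 = 10526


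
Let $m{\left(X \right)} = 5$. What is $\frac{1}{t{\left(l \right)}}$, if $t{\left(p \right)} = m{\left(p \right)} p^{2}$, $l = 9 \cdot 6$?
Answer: $\frac{1}{14580} \approx 6.8587 \cdot 10^{-5}$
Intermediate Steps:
$l = 54$
$t{\left(p \right)} = 5 p^{2}$
$\frac{1}{t{\left(l \right)}} = \frac{1}{5 \cdot 54^{2}} = \frac{1}{5 \cdot 2916} = \frac{1}{14580}$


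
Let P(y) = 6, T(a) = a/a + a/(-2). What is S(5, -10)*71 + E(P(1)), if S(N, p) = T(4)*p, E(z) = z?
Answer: 716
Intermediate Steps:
T(a) = 1 - a/2 (T(a) = 1 + a*(-½) = 1 - a/2)
S(N, p) = -p (S(N, p) = (1 - ½*4)*p = (1 - 2)*p = -p)
S(5, -10)*71 + E(P(1)) = -1*(-10)*71 + 6 = 10*71 + 6 = 710 + 6 = 716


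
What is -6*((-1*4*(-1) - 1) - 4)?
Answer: 6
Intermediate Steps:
-6*((-1*4*(-1) - 1) - 4) = -6*((-4*(-1) - 1) - 4) = -6*((4 - 1) - 4) = -6*(3 - 4) = -6*(-1) = 6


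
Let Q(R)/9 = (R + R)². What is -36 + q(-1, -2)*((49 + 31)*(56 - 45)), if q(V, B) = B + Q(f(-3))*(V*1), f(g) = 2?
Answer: -128516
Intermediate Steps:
Q(R) = 36*R² (Q(R) = 9*(R + R)² = 9*(2*R)² = 9*(4*R²) = 36*R²)
q(V, B) = B + 144*V (q(V, B) = B + (36*2²)*(V*1) = B + (36*4)*V = B + 144*V)
-36 + q(-1, -2)*((49 + 31)*(56 - 45)) = -36 + (-2 + 144*(-1))*((49 + 31)*(56 - 45)) = -36 + (-2 - 144)*(80*11) = -36 - 146*880 = -36 - 128480 = -128516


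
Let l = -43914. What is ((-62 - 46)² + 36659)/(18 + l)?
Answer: -48323/43896 ≈ -1.1009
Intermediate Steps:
((-62 - 46)² + 36659)/(18 + l) = ((-62 - 46)² + 36659)/(18 - 43914) = ((-108)² + 36659)/(-43896) = (11664 + 36659)*(-1/43896) = 48323*(-1/43896) = -48323/43896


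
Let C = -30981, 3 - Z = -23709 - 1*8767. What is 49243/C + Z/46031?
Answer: -54803158/62003757 ≈ -0.88387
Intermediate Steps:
Z = 32479 (Z = 3 - (-23709 - 1*8767) = 3 - (-23709 - 8767) = 3 - 1*(-32476) = 3 + 32476 = 32479)
49243/C + Z/46031 = 49243/(-30981) + 32479/46031 = 49243*(-1/30981) + 32479*(1/46031) = -2141/1347 + 32479/46031 = -54803158/62003757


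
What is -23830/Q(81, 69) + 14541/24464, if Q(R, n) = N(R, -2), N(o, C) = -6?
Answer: 291532183/73392 ≈ 3972.3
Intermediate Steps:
Q(R, n) = -6
-23830/Q(81, 69) + 14541/24464 = -23830/(-6) + 14541/24464 = -23830*(-⅙) + 14541*(1/24464) = 11915/3 + 14541/24464 = 291532183/73392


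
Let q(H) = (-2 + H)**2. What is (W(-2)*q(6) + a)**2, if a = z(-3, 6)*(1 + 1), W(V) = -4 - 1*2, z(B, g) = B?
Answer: 10404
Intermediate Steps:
W(V) = -6 (W(V) = -4 - 2 = -6)
a = -6 (a = -3*(1 + 1) = -3*2 = -6)
(W(-2)*q(6) + a)**2 = (-6*(-2 + 6)**2 - 6)**2 = (-6*4**2 - 6)**2 = (-6*16 - 6)**2 = (-96 - 6)**2 = (-102)**2 = 10404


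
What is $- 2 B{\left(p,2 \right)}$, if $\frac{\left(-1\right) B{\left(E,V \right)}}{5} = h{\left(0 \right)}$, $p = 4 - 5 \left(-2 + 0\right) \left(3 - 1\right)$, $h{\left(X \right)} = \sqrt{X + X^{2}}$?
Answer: $0$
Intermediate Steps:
$p = 24$ ($p = 4 - 5 \left(\left(-2\right) 2\right) = 4 - -20 = 4 + 20 = 24$)
$B{\left(E,V \right)} = 0$ ($B{\left(E,V \right)} = - 5 \sqrt{0 \left(1 + 0\right)} = - 5 \sqrt{0 \cdot 1} = - 5 \sqrt{0} = \left(-5\right) 0 = 0$)
$- 2 B{\left(p,2 \right)} = \left(-2\right) 0 = 0$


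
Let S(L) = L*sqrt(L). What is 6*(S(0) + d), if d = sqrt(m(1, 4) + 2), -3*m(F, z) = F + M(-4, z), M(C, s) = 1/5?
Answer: 12*sqrt(10)/5 ≈ 7.5895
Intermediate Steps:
M(C, s) = 1/5
m(F, z) = -1/15 - F/3 (m(F, z) = -(F + 1/5)/3 = -(1/5 + F)/3 = -1/15 - F/3)
d = 2*sqrt(10)/5 (d = sqrt((-1/15 - 1/3*1) + 2) = sqrt((-1/15 - 1/3) + 2) = sqrt(-2/5 + 2) = sqrt(8/5) = 2*sqrt(10)/5 ≈ 1.2649)
S(L) = L**(3/2)
6*(S(0) + d) = 6*(0**(3/2) + 2*sqrt(10)/5) = 6*(0 + 2*sqrt(10)/5) = 6*(2*sqrt(10)/5) = 12*sqrt(10)/5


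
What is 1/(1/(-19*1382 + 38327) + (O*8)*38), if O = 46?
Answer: 12069/168772897 ≈ 7.1510e-5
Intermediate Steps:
1/(1/(-19*1382 + 38327) + (O*8)*38) = 1/(1/(-19*1382 + 38327) + (46*8)*38) = 1/(1/(-26258 + 38327) + 368*38) = 1/(1/12069 + 13984) = 1/(168772897/12069) = 12069/168772897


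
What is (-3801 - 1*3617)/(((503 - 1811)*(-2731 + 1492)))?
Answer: -3709/810306 ≈ -0.0045773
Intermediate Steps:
(-3801 - 1*3617)/(((503 - 1811)*(-2731 + 1492))) = (-3801 - 3617)/((-1308*(-1239))) = -7418/1620612 = -7418*1/1620612 = -3709/810306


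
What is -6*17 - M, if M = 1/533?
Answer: -54367/533 ≈ -102.00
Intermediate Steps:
M = 1/533 ≈ 0.0018762
-6*17 - M = -6*17 - 1*1/533 = -102 - 1/533 = -54367/533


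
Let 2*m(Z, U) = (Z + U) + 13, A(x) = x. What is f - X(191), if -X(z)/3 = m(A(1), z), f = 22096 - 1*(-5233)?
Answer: 55273/2 ≈ 27637.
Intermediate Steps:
f = 27329 (f = 22096 + 5233 = 27329)
m(Z, U) = 13/2 + U/2 + Z/2 (m(Z, U) = ((Z + U) + 13)/2 = ((U + Z) + 13)/2 = (13 + U + Z)/2 = 13/2 + U/2 + Z/2)
X(z) = -21 - 3*z/2 (X(z) = -3*(13/2 + z/2 + (½)*1) = -3*(13/2 + z/2 + ½) = -3*(7 + z/2) = -21 - 3*z/2)
f - X(191) = 27329 - (-21 - 3/2*191) = 27329 - (-21 - 573/2) = 27329 - 1*(-615/2) = 27329 + 615/2 = 55273/2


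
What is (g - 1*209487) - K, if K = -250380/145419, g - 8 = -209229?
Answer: -20295949424/48473 ≈ -4.1871e+5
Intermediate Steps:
g = -209221 (g = 8 - 209229 = -209221)
K = -83460/48473 (K = -250380*1/145419 = -83460/48473 ≈ -1.7218)
(g - 1*209487) - K = (-209221 - 1*209487) - 1*(-83460/48473) = (-209221 - 209487) + 83460/48473 = -418708 + 83460/48473 = -20295949424/48473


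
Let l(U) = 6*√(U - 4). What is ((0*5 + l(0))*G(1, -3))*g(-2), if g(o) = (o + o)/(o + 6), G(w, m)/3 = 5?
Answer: -180*I ≈ -180.0*I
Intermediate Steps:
G(w, m) = 15 (G(w, m) = 3*5 = 15)
l(U) = 6*√(-4 + U)
g(o) = 2*o/(6 + o) (g(o) = (2*o)/(6 + o) = 2*o/(6 + o))
((0*5 + l(0))*G(1, -3))*g(-2) = ((0*5 + 6*√(-4 + 0))*15)*(2*(-2)/(6 - 2)) = ((0 + 6*√(-4))*15)*(2*(-2)/4) = ((0 + 6*(2*I))*15)*(2*(-2)*(¼)) = ((0 + 12*I)*15)*(-1) = ((12*I)*15)*(-1) = (180*I)*(-1) = -180*I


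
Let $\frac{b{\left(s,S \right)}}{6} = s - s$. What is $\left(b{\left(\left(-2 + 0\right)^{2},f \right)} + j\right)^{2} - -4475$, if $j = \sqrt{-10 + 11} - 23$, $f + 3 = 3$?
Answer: $4959$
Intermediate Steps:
$f = 0$ ($f = -3 + 3 = 0$)
$j = -22$ ($j = \sqrt{1} - 23 = 1 - 23 = -22$)
$b{\left(s,S \right)} = 0$ ($b{\left(s,S \right)} = 6 \left(s - s\right) = 6 \cdot 0 = 0$)
$\left(b{\left(\left(-2 + 0\right)^{2},f \right)} + j\right)^{2} - -4475 = \left(0 - 22\right)^{2} - -4475 = \left(-22\right)^{2} + 4475 = 484 + 4475 = 4959$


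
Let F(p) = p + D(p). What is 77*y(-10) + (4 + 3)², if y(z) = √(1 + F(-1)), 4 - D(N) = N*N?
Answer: 49 + 77*√3 ≈ 182.37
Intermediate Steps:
D(N) = 4 - N² (D(N) = 4 - N*N = 4 - N²)
F(p) = 4 + p - p² (F(p) = p + (4 - p²) = 4 + p - p²)
y(z) = √3 (y(z) = √(1 + (4 - 1 - 1*(-1)²)) = √(1 + (4 - 1 - 1*1)) = √(1 + (4 - 1 - 1)) = √(1 + 2) = √3)
77*y(-10) + (4 + 3)² = 77*√3 + (4 + 3)² = 77*√3 + 7² = 77*√3 + 49 = 49 + 77*√3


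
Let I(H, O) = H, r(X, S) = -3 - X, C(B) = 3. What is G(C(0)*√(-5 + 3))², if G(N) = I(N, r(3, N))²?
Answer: 324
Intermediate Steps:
G(N) = N²
G(C(0)*√(-5 + 3))² = ((3*√(-5 + 3))²)² = ((3*√(-2))²)² = ((3*(I*√2))²)² = ((3*I*√2)²)² = (-18)² = 324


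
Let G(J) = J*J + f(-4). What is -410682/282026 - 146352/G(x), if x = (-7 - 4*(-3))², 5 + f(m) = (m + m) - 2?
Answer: -10381396293/43008965 ≈ -241.38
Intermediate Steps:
f(m) = -7 + 2*m (f(m) = -5 + ((m + m) - 2) = -5 + (2*m - 2) = -5 + (-2 + 2*m) = -7 + 2*m)
x = 25 (x = (-7 + 12)² = 5² = 25)
G(J) = -15 + J² (G(J) = J*J + (-7 + 2*(-4)) = J² + (-7 - 8) = J² - 15 = -15 + J²)
-410682/282026 - 146352/G(x) = -410682/282026 - 146352/(-15 + 25²) = -410682*1/282026 - 146352/(-15 + 625) = -205341/141013 - 146352/610 = -205341/141013 - 146352*1/610 = -205341/141013 - 73176/305 = -10381396293/43008965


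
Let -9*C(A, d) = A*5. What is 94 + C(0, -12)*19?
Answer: 94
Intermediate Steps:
C(A, d) = -5*A/9 (C(A, d) = -A*5/9 = -5*A/9)
94 + C(0, -12)*19 = 94 - 5/9*0*19 = 94 + 0*19 = 94 + 0 = 94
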